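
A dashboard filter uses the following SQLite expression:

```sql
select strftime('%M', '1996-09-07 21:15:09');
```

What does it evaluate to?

15

`%M` extracts the 2-digit minute: 15.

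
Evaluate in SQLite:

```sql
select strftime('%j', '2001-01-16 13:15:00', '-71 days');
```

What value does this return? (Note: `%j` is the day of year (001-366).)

First apply '-71 days': 2001-01-16 13:15:00 → 2000-11-06 13:15:00.
Day-of-year for 2000-11-06: days since 2000-01-01 inclusive = 311, zero-padded to 311.

311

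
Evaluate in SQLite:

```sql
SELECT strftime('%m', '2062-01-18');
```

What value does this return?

01

`%m` extracts the 2-digit month (01-12): 01.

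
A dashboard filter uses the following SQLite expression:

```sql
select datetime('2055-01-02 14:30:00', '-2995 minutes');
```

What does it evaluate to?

2054-12-31 12:35:00

2995 minutes = 49h 55m; -2995 minutes from 2055-01-02 14:30:00 is 2054-12-31 12:35:00 (crosses midnight).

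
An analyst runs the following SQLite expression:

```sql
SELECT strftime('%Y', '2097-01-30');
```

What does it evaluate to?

`%Y` extracts the 4-digit year: 2097.

2097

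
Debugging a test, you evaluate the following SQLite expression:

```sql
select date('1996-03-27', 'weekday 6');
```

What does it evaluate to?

1996-03-30

`weekday 6` advances to the next Saturday; 1996-03-27 is a Wednesday, so it moves forward to 1996-03-30.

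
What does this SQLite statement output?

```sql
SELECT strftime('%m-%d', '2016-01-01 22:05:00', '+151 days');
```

05-31

First apply '+151 days': 2016-01-01 22:05:00 → 2016-05-31 22:05:00.
`%m-%d` extracts the month-day: 05-31.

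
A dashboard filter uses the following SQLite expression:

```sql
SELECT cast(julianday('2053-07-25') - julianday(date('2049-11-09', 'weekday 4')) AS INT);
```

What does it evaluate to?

1352

`weekday 4` advances to the next Thursday; 2049-11-09 is a Tuesday, so it moves forward to 2049-11-11.
19 days remain in November 2049 after the 11th (30 − 11).
Full months from December 2049 through June 2053 contribute their day counts.
Then 25 days into July 2053.
Total: 19 + 31 + 31 + 28 + 31 + 30 + 31 + 30 + 31 + 31 + 30 + 31 + 30 + 31 + 31 + 28 + 31 + 30 + 31 + 30 + 31 + 31 + 30 + 31 + 30 + 31 + 31 + 29 + 31 + 30 + 31 + 30 + 31 + 31 + 30 + 31 + 30 + 31 + 31 + 28 + 31 + 30 + 31 + 30 + 25 = 1352.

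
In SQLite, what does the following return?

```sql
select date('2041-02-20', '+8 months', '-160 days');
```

Adding +8 months to 2041-02-20 gives 2041-10-20.
Applying '-160 days' to 2041-10-20: counting 160 days back gives 2041-05-13.

2041-05-13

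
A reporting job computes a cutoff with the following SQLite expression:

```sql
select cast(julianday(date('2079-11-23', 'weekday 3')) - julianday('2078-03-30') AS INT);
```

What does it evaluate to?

609

`weekday 3` advances to the next Wednesday; 2079-11-23 is a Thursday, so it moves forward to 2079-11-29.
1 day remains in March 2078 after the 30th (31 − 30).
Full months from April 2078 through October 2079 contribute their day counts.
Then 29 days into November 2079.
Total: 1 + 30 + 31 + 30 + 31 + 31 + 30 + 31 + 30 + 31 + 31 + 28 + 31 + 30 + 31 + 30 + 31 + 31 + 30 + 31 + 29 = 609.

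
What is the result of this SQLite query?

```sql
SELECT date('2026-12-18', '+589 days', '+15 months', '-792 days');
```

2027-08-29

Applying '+589 days' to 2026-12-18: counting 589 days forward gives 2028-07-29.
Adding +15 months to 2028-07-29 gives 2029-10-29.
Applying '-792 days' to 2029-10-29: counting 792 days back gives 2027-08-29.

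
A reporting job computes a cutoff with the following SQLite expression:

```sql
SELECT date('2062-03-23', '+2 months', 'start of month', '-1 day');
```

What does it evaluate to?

2062-04-30

Adding +2 months to 2062-03-23 gives 2062-05-23.
`start of month` rewinds 2062-05-23 to 2062-05-01.
Going back 1 day from 2062-05-01 reaches 2062-04-30 (last day of April, 30 days).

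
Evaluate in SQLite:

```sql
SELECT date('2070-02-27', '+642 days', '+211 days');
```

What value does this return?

2072-06-29

Applying '+642 days' to 2070-02-27: counting 642 days forward gives 2071-12-01.
Applying '+211 days' to 2071-12-01: counting 211 days forward gives 2072-06-29.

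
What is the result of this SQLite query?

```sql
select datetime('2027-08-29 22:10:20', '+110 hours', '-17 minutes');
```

+110 hours from 2027-08-29 22:10:20 is 2027-09-03 12:10:20 (crosses midnight).
-17 minutes from 2027-09-03 12:10:20 is 2027-09-03 11:53:20.

2027-09-03 11:53:20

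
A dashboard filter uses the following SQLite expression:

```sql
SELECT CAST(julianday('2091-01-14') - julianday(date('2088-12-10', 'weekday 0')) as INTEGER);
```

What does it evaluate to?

`weekday 0` advances to the next Sunday; 2088-12-10 is a Friday, so it moves forward to 2088-12-12.
19 days remain in December 2088 after the 12th (31 − 12).
Full months from January 2089 through December 2090 contribute their day counts.
Then 14 days into January 2091.
Total: 19 + 31 + 28 + 31 + 30 + 31 + 30 + 31 + 31 + 30 + 31 + 30 + 31 + 31 + 28 + 31 + 30 + 31 + 30 + 31 + 31 + 30 + 31 + 30 + 31 + 14 = 763.

763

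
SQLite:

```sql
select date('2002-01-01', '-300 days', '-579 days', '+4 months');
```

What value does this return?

1999-12-06

Applying '-300 days' to 2002-01-01: counting 300 days back gives 2001-03-07.
Applying '-579 days' to 2001-03-07: counting 579 days back gives 1999-08-06.
Adding +4 months to 1999-08-06 gives 1999-12-06.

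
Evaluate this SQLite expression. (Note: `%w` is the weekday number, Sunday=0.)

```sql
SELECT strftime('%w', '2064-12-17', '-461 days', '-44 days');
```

First apply '-461 days', '-44 days': 2064-12-17 → 2063-07-31.
2063-07-31 is a Tuesday; with Sunday=0 that is 2.

2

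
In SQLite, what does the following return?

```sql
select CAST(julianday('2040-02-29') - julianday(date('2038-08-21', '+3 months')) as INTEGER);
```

Adding +3 months to 2038-08-21 gives 2038-11-21.
9 days remain in November 2038 after the 21st (30 − 21).
Full months from December 2038 through January 2040 contribute their day counts.
Then 29 days into February 2040.
Total: 9 + 31 + 31 + 28 + 31 + 30 + 31 + 30 + 31 + 31 + 30 + 31 + 30 + 31 + 31 + 29 = 465.

465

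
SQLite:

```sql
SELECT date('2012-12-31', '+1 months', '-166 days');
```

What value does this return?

Adding +1 month to 2012-12-31 gives 2013-01-31.
Applying '-166 days' to 2013-01-31: counting 166 days back gives 2012-08-18.

2012-08-18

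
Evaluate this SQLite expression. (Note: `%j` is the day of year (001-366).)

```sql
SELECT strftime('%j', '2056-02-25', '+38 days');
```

094

First apply '+38 days': 2056-02-25 → 2056-04-03.
Day-of-year for 2056-04-03: days since 2056-01-01 inclusive = 94, zero-padded to 094.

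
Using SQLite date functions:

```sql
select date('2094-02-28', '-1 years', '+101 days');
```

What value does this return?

Adding -1 year to 2094-02-28 gives 2093-02-28.
Applying '+101 days' to 2093-02-28: counting 101 days forward gives 2093-06-09.

2093-06-09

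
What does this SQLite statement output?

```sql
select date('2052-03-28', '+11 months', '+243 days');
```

Adding +11 months to 2052-03-28 gives 2053-02-28.
Applying '+243 days' to 2053-02-28: counting 243 days forward gives 2053-10-29.

2053-10-29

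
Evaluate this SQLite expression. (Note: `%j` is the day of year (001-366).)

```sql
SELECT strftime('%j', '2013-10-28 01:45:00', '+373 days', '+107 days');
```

051

First apply '+373 days', '+107 days': 2013-10-28 01:45:00 → 2015-02-20 01:45:00.
Day-of-year for 2015-02-20: days since 2015-01-01 inclusive = 51, zero-padded to 051.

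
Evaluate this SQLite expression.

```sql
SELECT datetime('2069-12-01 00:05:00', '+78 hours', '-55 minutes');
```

2069-12-04 05:10:00

+78 hours from 2069-12-01 00:05:00 is 2069-12-04 06:05:00 (crosses midnight).
-55 minutes from 2069-12-04 06:05:00 is 2069-12-04 05:10:00.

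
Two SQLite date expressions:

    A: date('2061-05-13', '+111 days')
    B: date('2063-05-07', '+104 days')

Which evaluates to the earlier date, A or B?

A = 2061-09-01.
B = 2063-08-19.
A is earlier.

A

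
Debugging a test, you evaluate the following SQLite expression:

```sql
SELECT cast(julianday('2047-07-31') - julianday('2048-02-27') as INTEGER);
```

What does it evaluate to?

0 days remain in July 2047 after the 31st (31 − 31).
Full months from August 2047 through January 2048 contribute their day counts.
Then 27 days into February 2048.
Total: 0 + 31 + 30 + 31 + 30 + 31 + 31 + 27 = 211.
The subtraction is earlier − later, so the result is −211 → -211.

-211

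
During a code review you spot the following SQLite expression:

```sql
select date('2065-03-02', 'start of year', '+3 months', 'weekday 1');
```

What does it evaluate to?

`start of year` rewinds 2065-03-02 to 2065-01-01.
Adding +3 months to 2065-01-01 gives 2065-04-01.
`weekday 1` advances to the next Monday; 2065-04-01 is a Wednesday, so it moves forward to 2065-04-06.

2065-04-06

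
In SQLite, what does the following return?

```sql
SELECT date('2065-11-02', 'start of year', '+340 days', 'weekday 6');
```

2065-12-12

`start of year` rewinds 2065-11-02 to 2065-01-01.
Applying '+340 days' to 2065-01-01: counting 340 days forward gives 2065-12-07.
`weekday 6` advances to the next Saturday; 2065-12-07 is a Monday, so it moves forward to 2065-12-12.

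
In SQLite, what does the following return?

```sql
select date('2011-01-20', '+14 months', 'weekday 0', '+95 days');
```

2012-06-28

Adding +14 months to 2011-01-20 gives 2012-03-20.
`weekday 0` advances to the next Sunday; 2012-03-20 is a Tuesday, so it moves forward to 2012-03-25.
Applying '+95 days' to 2012-03-25: counting 95 days forward gives 2012-06-28.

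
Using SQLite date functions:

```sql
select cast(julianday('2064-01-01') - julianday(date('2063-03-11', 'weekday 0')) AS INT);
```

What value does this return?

`weekday 0` advances to the next Sunday; 2063-03-11 is already a Sunday, so it stays at 2063-03-11.
20 days remain in March 2063 after the 11th (31 − 11).
Full months from April 2063 through December 2063 contribute their day counts.
Then 1 day into January 2064.
Total: 20 + 30 + 31 + 30 + 31 + 31 + 30 + 31 + 30 + 31 + 1 = 296.

296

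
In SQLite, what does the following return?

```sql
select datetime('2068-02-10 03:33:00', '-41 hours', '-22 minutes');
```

2068-02-08 10:11:00

-41 hours from 2068-02-10 03:33:00 is 2068-02-08 10:33:00 (crosses midnight).
-22 minutes from 2068-02-08 10:33:00 is 2068-02-08 10:11:00.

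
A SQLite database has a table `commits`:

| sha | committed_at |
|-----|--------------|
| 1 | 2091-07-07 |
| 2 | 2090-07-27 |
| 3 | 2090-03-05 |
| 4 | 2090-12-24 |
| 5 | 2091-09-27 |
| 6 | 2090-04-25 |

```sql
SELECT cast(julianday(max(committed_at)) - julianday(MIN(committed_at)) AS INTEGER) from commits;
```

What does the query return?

MIN = 2090-03-05, MAX = 2091-09-27.
26 days remain in March 2090 after the 5th (31 − 5).
Full months from April 2090 through August 2091 contribute their day counts.
Then 27 days into September 2091.
Total: 26 + 30 + 31 + 30 + 31 + 31 + 30 + 31 + 30 + 31 + 31 + 28 + 31 + 30 + 31 + 30 + 31 + 31 + 27 = 571.

571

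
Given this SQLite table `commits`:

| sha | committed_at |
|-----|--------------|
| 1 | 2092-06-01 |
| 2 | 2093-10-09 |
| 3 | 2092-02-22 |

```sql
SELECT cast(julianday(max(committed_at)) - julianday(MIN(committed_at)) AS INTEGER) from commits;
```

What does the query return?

MIN = 2092-02-22, MAX = 2093-10-09.
7 days remain in February 2092 after the 22nd (29 − 22).
Full months from March 2092 through September 2093 contribute their day counts.
Then 9 days into October 2093.
Total: 7 + 31 + 30 + 31 + 30 + 31 + 31 + 30 + 31 + 30 + 31 + 31 + 28 + 31 + 30 + 31 + 30 + 31 + 31 + 30 + 9 = 595.

595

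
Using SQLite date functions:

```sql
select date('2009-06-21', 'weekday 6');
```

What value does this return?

2009-06-27

`weekday 6` advances to the next Saturday; 2009-06-21 is a Sunday, so it moves forward to 2009-06-27.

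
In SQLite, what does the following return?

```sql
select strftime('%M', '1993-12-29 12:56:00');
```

`%M` extracts the 2-digit minute: 56.

56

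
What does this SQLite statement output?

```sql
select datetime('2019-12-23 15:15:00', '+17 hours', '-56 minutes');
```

+17 hours from 2019-12-23 15:15:00 is 2019-12-24 08:15:00 (crosses midnight).
-56 minutes from 2019-12-24 08:15:00 is 2019-12-24 07:19:00.

2019-12-24 07:19:00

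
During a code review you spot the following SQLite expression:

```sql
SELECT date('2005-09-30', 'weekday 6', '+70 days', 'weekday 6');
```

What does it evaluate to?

`weekday 6` advances to the next Saturday; 2005-09-30 is a Friday, so it moves forward to 2005-10-01.
Applying '+70 days' to 2005-10-01: counting 70 days forward gives 2005-12-10.
`weekday 6` advances to the next Saturday; 2005-12-10 is already a Saturday, so it stays at 2005-12-10.

2005-12-10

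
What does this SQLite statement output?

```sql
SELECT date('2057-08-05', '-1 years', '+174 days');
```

Adding -1 year to 2057-08-05 gives 2056-08-05.
Applying '+174 days' to 2056-08-05: counting 174 days forward gives 2057-01-26.

2057-01-26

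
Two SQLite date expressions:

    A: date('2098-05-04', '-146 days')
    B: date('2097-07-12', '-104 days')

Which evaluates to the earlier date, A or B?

A = 2097-12-09.
B = 2097-03-30.
B is earlier.

B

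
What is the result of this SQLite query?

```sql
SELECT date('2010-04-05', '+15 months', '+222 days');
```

Adding +15 months to 2010-04-05 gives 2011-07-05.
Applying '+222 days' to 2011-07-05: counting 222 days forward gives 2012-02-12.

2012-02-12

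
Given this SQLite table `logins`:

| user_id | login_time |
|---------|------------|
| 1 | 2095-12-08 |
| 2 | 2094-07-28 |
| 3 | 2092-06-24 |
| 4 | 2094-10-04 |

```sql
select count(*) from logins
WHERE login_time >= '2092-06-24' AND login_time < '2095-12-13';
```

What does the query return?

4

Rows in [2092-06-24, 2095-12-13): 2095-12-08, 2094-07-28, 2092-06-24, 2094-10-04 → 4 rows.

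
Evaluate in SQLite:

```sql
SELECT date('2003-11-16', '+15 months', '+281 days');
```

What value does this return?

Adding +15 months to 2003-11-16 gives 2005-02-16.
Applying '+281 days' to 2005-02-16: counting 281 days forward gives 2005-11-24.

2005-11-24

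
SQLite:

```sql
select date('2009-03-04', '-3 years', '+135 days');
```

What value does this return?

2006-07-17

Adding -3 years to 2009-03-04 gives 2006-03-04.
Applying '+135 days' to 2006-03-04: counting 135 days forward gives 2006-07-17.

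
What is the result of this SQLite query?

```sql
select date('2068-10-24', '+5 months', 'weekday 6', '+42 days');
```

2069-05-11

Adding +5 months to 2068-10-24 gives 2069-03-24.
`weekday 6` advances to the next Saturday; 2069-03-24 is a Sunday, so it moves forward to 2069-03-30.
Applying '+42 days' to 2069-03-30: counting 42 days forward gives 2069-05-11.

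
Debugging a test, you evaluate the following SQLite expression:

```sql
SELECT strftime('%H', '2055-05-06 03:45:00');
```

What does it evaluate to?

03

`%H` extracts the 2-digit hour (00-23): 03.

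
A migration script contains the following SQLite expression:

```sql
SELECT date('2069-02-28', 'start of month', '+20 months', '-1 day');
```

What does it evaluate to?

`start of month` rewinds 2069-02-28 to 2069-02-01.
Adding +20 months to 2069-02-01 gives 2070-10-01.
Going back 1 day from 2070-10-01 reaches 2070-09-30 (last day of September, 30 days).

2070-09-30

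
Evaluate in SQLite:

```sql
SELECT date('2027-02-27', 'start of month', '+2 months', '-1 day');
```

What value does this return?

`start of month` rewinds 2027-02-27 to 2027-02-01.
Adding +2 months to 2027-02-01 gives 2027-04-01.
Going back 1 day from 2027-04-01 reaches 2027-03-31 (last day of March, 31 days).

2027-03-31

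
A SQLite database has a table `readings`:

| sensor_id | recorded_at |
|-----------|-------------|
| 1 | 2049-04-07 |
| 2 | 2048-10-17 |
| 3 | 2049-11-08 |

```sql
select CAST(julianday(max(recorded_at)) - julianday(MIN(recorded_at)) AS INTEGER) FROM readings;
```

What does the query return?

MIN = 2048-10-17, MAX = 2049-11-08.
14 days remain in October 2048 after the 17th (31 − 17).
Full months from November 2048 through October 2049 contribute their day counts.
Then 8 days into November 2049.
Total: 14 + 30 + 31 + 31 + 28 + 31 + 30 + 31 + 30 + 31 + 31 + 30 + 31 + 8 = 387.

387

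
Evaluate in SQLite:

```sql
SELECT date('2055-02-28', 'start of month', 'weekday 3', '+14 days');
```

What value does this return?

2055-02-17

`start of month` rewinds 2055-02-28 to 2055-02-01.
`weekday 3` advances to the next Wednesday; 2055-02-01 is a Monday, so it moves forward to 2055-02-03.
Advancing 14 more days within February lands on 2055-02-17.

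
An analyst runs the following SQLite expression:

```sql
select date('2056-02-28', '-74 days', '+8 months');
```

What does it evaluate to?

Applying '-74 days' to 2056-02-28: counting 74 days back gives 2055-12-16.
Adding +8 months to 2055-12-16 gives 2056-08-16.

2056-08-16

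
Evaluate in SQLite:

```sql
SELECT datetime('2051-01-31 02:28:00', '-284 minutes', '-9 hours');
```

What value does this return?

284 minutes = 4h 44m; -284 minutes from 2051-01-31 02:28:00 is 2051-01-30 21:44:00 (crosses midnight).
-9 hours from 2051-01-30 21:44:00 is 2051-01-30 12:44:00.

2051-01-30 12:44:00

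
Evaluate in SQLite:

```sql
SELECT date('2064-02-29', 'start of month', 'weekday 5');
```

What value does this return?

`start of month` rewinds 2064-02-29 to 2064-02-01.
`weekday 5` advances to the next Friday; 2064-02-01 is already a Friday, so it stays at 2064-02-01.

2064-02-01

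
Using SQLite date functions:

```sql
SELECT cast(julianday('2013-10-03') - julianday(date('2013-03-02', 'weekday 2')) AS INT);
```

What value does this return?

`weekday 2` advances to the next Tuesday; 2013-03-02 is a Saturday, so it moves forward to 2013-03-05.
26 days remain in March 2013 after the 5th (31 − 5).
Full months from April 2013 through September 2013 contribute their day counts.
Then 3 days into October 2013.
Total: 26 + 30 + 31 + 30 + 31 + 31 + 30 + 3 = 212.

212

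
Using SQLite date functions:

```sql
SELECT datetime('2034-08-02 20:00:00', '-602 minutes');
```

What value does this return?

602 minutes = 10h 2m; -602 minutes from 2034-08-02 20:00:00 is 2034-08-02 09:58:00.

2034-08-02 09:58:00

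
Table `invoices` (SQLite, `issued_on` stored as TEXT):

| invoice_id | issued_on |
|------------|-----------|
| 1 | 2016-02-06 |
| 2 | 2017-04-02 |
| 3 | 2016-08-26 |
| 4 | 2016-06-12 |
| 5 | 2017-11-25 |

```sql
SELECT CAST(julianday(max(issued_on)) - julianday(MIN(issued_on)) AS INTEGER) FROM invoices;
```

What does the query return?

658

MIN = 2016-02-06, MAX = 2017-11-25.
23 days remain in February 2016 after the 6th (29 − 6).
Full months from March 2016 through October 2017 contribute their day counts.
Then 25 days into November 2017.
Total: 23 + 31 + 30 + 31 + 30 + 31 + 31 + 30 + 31 + 30 + 31 + 31 + 28 + 31 + 30 + 31 + 30 + 31 + 31 + 30 + 31 + 25 = 658.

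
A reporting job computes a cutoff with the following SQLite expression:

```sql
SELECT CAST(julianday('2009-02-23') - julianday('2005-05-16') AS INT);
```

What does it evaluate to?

15 days remain in May 2005 after the 16th (31 − 16).
Full months from June 2005 through January 2009 contribute their day counts.
Then 23 days into February 2009.
Total: 15 + 30 + 31 + 31 + 30 + 31 + 30 + 31 + 31 + 28 + 31 + 30 + 31 + 30 + 31 + 31 + 30 + 31 + 30 + 31 + 31 + 28 + 31 + 30 + 31 + 30 + 31 + 31 + 30 + 31 + 30 + 31 + 31 + 29 + 31 + 30 + 31 + 30 + 31 + 31 + 30 + 31 + 30 + 31 + 31 + 23 = 1379.

1379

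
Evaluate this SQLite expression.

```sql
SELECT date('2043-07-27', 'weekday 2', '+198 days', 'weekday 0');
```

`weekday 2` advances to the next Tuesday; 2043-07-27 is a Monday, so it moves forward to 2043-07-28.
Applying '+198 days' to 2043-07-28: counting 198 days forward gives 2044-02-11.
`weekday 0` advances to the next Sunday; 2044-02-11 is a Thursday, so it moves forward to 2044-02-14.

2044-02-14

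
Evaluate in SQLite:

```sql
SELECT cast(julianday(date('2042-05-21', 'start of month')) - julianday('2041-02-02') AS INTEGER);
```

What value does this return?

`start of month` rewinds 2042-05-21 to 2042-05-01.
26 days remain in February 2041 after the 2nd (28 − 2).
Full months from March 2041 through April 2042 contribute their day counts.
Then 1 day into May 2042.
Total: 26 + 31 + 30 + 31 + 30 + 31 + 31 + 30 + 31 + 30 + 31 + 31 + 28 + 31 + 30 + 1 = 453.

453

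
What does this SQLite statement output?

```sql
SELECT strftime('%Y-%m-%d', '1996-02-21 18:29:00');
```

`%Y-%m-%d` extracts the ISO date: 1996-02-21.

1996-02-21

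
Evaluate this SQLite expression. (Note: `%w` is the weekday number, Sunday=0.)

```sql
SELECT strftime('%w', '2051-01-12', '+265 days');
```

First apply '+265 days': 2051-01-12 → 2051-10-04.
2051-10-04 is a Wednesday; with Sunday=0 that is 3.

3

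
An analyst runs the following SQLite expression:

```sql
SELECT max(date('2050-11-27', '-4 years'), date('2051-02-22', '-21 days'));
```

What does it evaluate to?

date('2050-11-27', '-4 years') → 2046-11-27.
date('2051-02-22', '-21 days') → 2051-02-01.
Later of the two is 2051-02-01.

2051-02-01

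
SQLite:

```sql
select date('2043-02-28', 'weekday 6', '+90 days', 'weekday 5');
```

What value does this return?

`weekday 6` advances to the next Saturday; 2043-02-28 is already a Saturday, so it stays at 2043-02-28.
Applying '+90 days' to 2043-02-28: counting 90 days forward gives 2043-05-29.
`weekday 5` advances to the next Friday; 2043-05-29 is already a Friday, so it stays at 2043-05-29.

2043-05-29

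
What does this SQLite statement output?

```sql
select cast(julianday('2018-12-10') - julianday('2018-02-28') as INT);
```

285

0 days remain in February 2018 after the 28th (28 − 28).
Full months from March 2018 through November 2018 contribute their day counts.
Then 10 days into December 2018.
Total: 0 + 31 + 30 + 31 + 30 + 31 + 31 + 30 + 31 + 30 + 10 = 285.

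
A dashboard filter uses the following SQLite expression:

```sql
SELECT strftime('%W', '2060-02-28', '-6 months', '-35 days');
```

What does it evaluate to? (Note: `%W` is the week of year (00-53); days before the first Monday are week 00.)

First apply '-6 months', '-35 days': 2060-02-28 → 2059-07-24.
2059-07-24 is a Thursday. SQLite's %W counts Mondays since the year started; the result is 29.

29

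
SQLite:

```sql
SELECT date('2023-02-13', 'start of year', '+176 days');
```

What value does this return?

2023-06-26

`start of year` rewinds 2023-02-13 to 2023-01-01.
Applying '+176 days' to 2023-01-01: counting 176 days forward gives 2023-06-26.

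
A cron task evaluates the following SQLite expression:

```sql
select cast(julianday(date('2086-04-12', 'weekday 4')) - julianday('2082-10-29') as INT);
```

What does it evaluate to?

`weekday 4` advances to the next Thursday; 2086-04-12 is a Friday, so it moves forward to 2086-04-18.
2 days remain in October 2082 after the 29th (31 − 29).
Full months from November 2082 through March 2086 contribute their day counts.
Then 18 days into April 2086.
Total: 2 + 30 + 31 + 31 + 28 + 31 + 30 + 31 + 30 + 31 + 31 + 30 + 31 + 30 + 31 + 31 + 29 + 31 + 30 + 31 + 30 + 31 + 31 + 30 + 31 + 30 + 31 + 31 + 28 + 31 + 30 + 31 + 30 + 31 + 31 + 30 + 31 + 30 + 31 + 31 + 28 + 31 + 18 = 1267.

1267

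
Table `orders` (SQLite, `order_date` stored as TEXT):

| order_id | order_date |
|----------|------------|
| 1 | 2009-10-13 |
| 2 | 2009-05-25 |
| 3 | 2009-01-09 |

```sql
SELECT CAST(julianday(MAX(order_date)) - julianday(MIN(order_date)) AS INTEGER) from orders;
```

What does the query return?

MIN = 2009-01-09, MAX = 2009-10-13.
22 days remain in January 2009 after the 9th (31 − 9).
Full months from February 2009 through September 2009 contribute their day counts.
Then 13 days into October 2009.
Total: 22 + 28 + 31 + 30 + 31 + 30 + 31 + 31 + 30 + 13 = 277.

277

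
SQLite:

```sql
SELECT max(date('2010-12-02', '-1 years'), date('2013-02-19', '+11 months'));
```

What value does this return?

2014-01-19

date('2010-12-02', '-1 years') → 2009-12-02.
date('2013-02-19', '+11 months') → 2014-01-19.
Later of the two is 2014-01-19.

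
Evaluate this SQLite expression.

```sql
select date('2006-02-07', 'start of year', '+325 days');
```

`start of year` rewinds 2006-02-07 to 2006-01-01.
Applying '+325 days' to 2006-01-01: counting 325 days forward gives 2006-11-22.

2006-11-22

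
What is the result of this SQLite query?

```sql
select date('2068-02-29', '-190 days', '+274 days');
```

Applying '-190 days' to 2068-02-29: counting 190 days back gives 2067-08-23.
Applying '+274 days' to 2067-08-23: counting 274 days forward gives 2068-05-23.

2068-05-23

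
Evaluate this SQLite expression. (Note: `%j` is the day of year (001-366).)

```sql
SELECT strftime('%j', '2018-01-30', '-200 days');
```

195

First apply '-200 days': 2018-01-30 → 2017-07-14.
Day-of-year for 2017-07-14: days since 2017-01-01 inclusive = 195, zero-padded to 195.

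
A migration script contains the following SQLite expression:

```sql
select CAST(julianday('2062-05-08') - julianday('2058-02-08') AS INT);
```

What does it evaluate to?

20 days remain in February 2058 after the 8th (28 − 8).
Full months from March 2058 through April 2062 contribute their day counts.
Then 8 days into May 2062.
Total: 20 + 31 + 30 + 31 + 30 + 31 + 31 + 30 + 31 + 30 + 31 + 31 + 28 + 31 + 30 + 31 + 30 + 31 + 31 + 30 + 31 + 30 + 31 + 31 + 29 + 31 + 30 + 31 + 30 + 31 + 31 + 30 + 31 + 30 + 31 + 31 + 28 + 31 + 30 + 31 + 30 + 31 + 31 + 30 + 31 + 30 + 31 + 31 + 28 + 31 + 30 + 8 = 1550.

1550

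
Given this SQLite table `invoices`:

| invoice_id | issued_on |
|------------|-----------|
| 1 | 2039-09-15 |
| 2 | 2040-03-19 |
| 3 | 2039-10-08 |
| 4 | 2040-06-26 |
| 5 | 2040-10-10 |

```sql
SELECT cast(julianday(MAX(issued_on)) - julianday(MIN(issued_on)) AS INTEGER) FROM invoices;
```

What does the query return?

MIN = 2039-09-15, MAX = 2040-10-10.
15 days remain in September 2039 after the 15th (30 − 15).
Full months from October 2039 through September 2040 contribute their day counts.
Then 10 days into October 2040.
Total: 15 + 31 + 30 + 31 + 31 + 29 + 31 + 30 + 31 + 30 + 31 + 31 + 30 + 10 = 391.

391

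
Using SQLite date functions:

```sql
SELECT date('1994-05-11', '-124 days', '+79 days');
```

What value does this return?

1994-03-27

Applying '-124 days' to 1994-05-11: counting 124 days back gives 1994-01-07.
Applying '+79 days' to 1994-01-07: counting 79 days forward gives 1994-03-27.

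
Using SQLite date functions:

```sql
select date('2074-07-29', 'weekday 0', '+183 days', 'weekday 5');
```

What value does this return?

`weekday 0` advances to the next Sunday; 2074-07-29 is already a Sunday, so it stays at 2074-07-29.
Applying '+183 days' to 2074-07-29: counting 183 days forward gives 2075-01-28.
`weekday 5` advances to the next Friday; 2075-01-28 is a Monday, so it moves forward to 2075-02-01.

2075-02-01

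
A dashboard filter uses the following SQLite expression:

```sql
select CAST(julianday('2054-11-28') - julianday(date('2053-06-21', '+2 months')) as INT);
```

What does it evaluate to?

Adding +2 months to 2053-06-21 gives 2053-08-21.
10 days remain in August 2053 after the 21st (31 − 21).
Full months from September 2053 through October 2054 contribute their day counts.
Then 28 days into November 2054.
Total: 10 + 30 + 31 + 30 + 31 + 31 + 28 + 31 + 30 + 31 + 30 + 31 + 31 + 30 + 31 + 28 = 464.

464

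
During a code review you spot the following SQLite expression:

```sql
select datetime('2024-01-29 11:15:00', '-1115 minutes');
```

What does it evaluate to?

2024-01-28 16:40:00

1115 minutes = 18h 35m; -1115 minutes from 2024-01-29 11:15:00 is 2024-01-28 16:40:00 (crosses midnight).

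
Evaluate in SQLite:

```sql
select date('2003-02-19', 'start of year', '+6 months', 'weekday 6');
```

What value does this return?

2003-07-05

`start of year` rewinds 2003-02-19 to 2003-01-01.
Adding +6 months to 2003-01-01 gives 2003-07-01.
`weekday 6` advances to the next Saturday; 2003-07-01 is a Tuesday, so it moves forward to 2003-07-05.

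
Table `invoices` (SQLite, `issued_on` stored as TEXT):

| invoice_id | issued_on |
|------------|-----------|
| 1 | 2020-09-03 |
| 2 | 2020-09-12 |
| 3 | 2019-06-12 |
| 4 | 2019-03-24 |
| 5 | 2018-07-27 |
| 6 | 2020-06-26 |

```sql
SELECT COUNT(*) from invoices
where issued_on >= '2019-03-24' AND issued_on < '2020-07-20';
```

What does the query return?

Rows in [2019-03-24, 2020-07-20): 2019-06-12, 2019-03-24, 2020-06-26 → 3 rows.

3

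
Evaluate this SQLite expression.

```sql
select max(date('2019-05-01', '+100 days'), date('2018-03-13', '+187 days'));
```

date('2019-05-01', '+100 days') → 2019-08-09.
date('2018-03-13', '+187 days') → 2018-09-16.
Later of the two is 2019-08-09.

2019-08-09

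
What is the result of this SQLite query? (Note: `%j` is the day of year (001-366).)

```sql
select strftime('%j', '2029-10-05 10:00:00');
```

278

Day-of-year for 2029-10-05: days since 2029-01-01 inclusive = 278, zero-padded to 278.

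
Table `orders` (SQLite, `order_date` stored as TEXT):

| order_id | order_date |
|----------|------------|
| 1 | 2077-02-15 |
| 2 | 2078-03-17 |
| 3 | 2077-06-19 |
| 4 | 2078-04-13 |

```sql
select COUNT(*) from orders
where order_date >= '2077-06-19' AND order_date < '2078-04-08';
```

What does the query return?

2

Rows in [2077-06-19, 2078-04-08): 2078-03-17, 2077-06-19 → 2 rows.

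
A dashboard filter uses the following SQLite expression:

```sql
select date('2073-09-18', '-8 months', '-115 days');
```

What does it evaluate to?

2072-09-25

Adding -8 months to 2073-09-18 gives 2073-01-18.
Applying '-115 days' to 2073-01-18: counting 115 days back gives 2072-09-25.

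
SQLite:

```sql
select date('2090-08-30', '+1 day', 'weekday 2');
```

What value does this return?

Advancing 1 more day within August lands on 2090-08-31.
`weekday 2` advances to the next Tuesday; 2090-08-31 is a Thursday, so it moves forward to 2090-09-05.

2090-09-05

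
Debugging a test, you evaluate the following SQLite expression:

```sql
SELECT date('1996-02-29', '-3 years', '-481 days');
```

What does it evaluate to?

1991-11-06

Adding -3 years to 1996-02-29 targets 1993-02-29, but 1993 is not a leap year, so SQLite normalizes to 1993-03-01.
Applying '-481 days' to 1993-03-01: counting 481 days back gives 1991-11-06.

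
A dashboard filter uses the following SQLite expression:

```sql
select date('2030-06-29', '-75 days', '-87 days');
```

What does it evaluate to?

Applying '-75 days' to 2030-06-29: counting 75 days back gives 2030-04-15.
Applying '-87 days' to 2030-04-15: counting 87 days back gives 2030-01-18.

2030-01-18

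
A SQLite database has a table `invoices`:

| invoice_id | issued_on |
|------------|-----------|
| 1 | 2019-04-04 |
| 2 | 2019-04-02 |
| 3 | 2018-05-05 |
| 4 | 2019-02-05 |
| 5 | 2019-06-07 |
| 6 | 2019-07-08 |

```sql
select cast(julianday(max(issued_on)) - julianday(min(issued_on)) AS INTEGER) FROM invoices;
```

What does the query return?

MIN = 2018-05-05, MAX = 2019-07-08.
26 days remain in May 2018 after the 5th (31 − 5).
Full months from June 2018 through June 2019 contribute their day counts.
Then 8 days into July 2019.
Total: 26 + 30 + 31 + 31 + 30 + 31 + 30 + 31 + 31 + 28 + 31 + 30 + 31 + 30 + 8 = 429.

429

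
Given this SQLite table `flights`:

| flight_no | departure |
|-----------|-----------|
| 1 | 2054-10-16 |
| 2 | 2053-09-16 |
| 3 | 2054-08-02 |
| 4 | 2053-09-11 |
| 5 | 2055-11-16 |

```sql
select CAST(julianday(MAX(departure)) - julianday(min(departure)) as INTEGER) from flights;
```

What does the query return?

MIN = 2053-09-11, MAX = 2055-11-16.
19 days remain in September 2053 after the 11th (30 − 11).
Full months from October 2053 through October 2055 contribute their day counts.
Then 16 days into November 2055.
Total: 19 + 31 + 30 + 31 + 31 + 28 + 31 + 30 + 31 + 30 + 31 + 31 + 30 + 31 + 30 + 31 + 31 + 28 + 31 + 30 + 31 + 30 + 31 + 31 + 30 + 31 + 16 = 796.

796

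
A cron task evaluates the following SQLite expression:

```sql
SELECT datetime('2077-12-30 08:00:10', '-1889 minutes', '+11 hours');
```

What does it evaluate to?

2077-12-29 11:31:10

1889 minutes = 31h 29m; -1889 minutes from 2077-12-30 08:00:10 is 2077-12-29 00:31:10 (crosses midnight).
+11 hours from 2077-12-29 00:31:10 is 2077-12-29 11:31:10.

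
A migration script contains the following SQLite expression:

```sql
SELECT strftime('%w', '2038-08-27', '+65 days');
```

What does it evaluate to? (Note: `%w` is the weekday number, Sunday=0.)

0

First apply '+65 days': 2038-08-27 → 2038-10-31.
2038-10-31 is a Sunday; with Sunday=0 that is 0.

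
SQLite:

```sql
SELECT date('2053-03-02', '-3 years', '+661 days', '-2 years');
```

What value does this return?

Adding -3 years to 2053-03-02 gives 2050-03-02.
Applying '+661 days' to 2050-03-02: counting 661 days forward gives 2051-12-23.
Adding -2 years to 2051-12-23 gives 2049-12-23.

2049-12-23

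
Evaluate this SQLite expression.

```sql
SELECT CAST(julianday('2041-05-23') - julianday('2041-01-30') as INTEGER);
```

1 day remains in January 2041 after the 30th (31 − 30).
February 2041: 28 days.
March 2041: 31 days.
April 2041: 30 days.
Then 23 days into May 2041.
Total: 1 + 28 + 31 + 30 + 23 = 113.

113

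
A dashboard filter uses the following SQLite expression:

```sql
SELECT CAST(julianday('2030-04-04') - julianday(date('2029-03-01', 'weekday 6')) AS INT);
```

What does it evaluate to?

`weekday 6` advances to the next Saturday; 2029-03-01 is a Thursday, so it moves forward to 2029-03-03.
28 days remain in March 2029 after the 3rd (31 − 3).
Full months from April 2029 through March 2030 contribute their day counts.
Then 4 days into April 2030.
Total: 28 + 30 + 31 + 30 + 31 + 31 + 30 + 31 + 30 + 31 + 31 + 28 + 31 + 4 = 397.

397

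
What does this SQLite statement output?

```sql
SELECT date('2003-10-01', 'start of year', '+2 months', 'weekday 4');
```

`start of year` rewinds 2003-10-01 to 2003-01-01.
Adding +2 months to 2003-01-01 gives 2003-03-01.
`weekday 4` advances to the next Thursday; 2003-03-01 is a Saturday, so it moves forward to 2003-03-06.

2003-03-06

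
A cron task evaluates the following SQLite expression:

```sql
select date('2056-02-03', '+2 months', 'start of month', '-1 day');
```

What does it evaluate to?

2056-03-31

Adding +2 months to 2056-02-03 gives 2056-04-03.
`start of month` rewinds 2056-04-03 to 2056-04-01.
Going back 1 day from 2056-04-01 reaches 2056-03-31 (last day of March, 31 days).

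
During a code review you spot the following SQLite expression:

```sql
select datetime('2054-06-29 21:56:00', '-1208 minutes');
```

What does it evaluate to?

1208 minutes = 20h 8m; -1208 minutes from 2054-06-29 21:56:00 is 2054-06-29 01:48:00.

2054-06-29 01:48:00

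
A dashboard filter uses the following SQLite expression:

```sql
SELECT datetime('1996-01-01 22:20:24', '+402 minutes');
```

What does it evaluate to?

402 minutes = 6h 42m; +402 minutes from 1996-01-01 22:20:24 is 1996-01-02 05:02:24 (crosses midnight).

1996-01-02 05:02:24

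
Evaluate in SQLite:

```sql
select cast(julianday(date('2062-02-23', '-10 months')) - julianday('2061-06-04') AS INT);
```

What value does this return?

Adding -10 months to 2062-02-23 gives 2061-04-23.
7 days remain in April 2061 after the 23rd (30 − 23).
May 2061: 31 days.
Then 4 days into June 2061.
Total: 7 + 31 + 4 = 42.
The subtraction is earlier − later, so the result is −42 → -42.

-42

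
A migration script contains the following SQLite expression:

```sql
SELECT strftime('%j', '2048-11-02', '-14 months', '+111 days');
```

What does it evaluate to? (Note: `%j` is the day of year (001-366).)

First apply '-14 months', '+111 days': 2048-11-02 → 2047-12-22.
Day-of-year for 2047-12-22: days since 2047-01-01 inclusive = 356, zero-padded to 356.

356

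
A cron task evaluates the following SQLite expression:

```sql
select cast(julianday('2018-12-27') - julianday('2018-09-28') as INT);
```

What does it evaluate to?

2 days remain in September 2018 after the 28th (30 − 28).
October 2018: 31 days.
November 2018: 30 days.
Then 27 days into December 2018.
Total: 2 + 31 + 30 + 27 = 90.

90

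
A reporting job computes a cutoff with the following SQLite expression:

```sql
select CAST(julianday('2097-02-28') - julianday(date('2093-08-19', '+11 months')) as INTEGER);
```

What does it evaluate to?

Adding +11 months to 2093-08-19 gives 2094-07-19.
12 days remain in July 2094 after the 19th (31 − 19).
Full months from August 2094 through January 2097 contribute their day counts.
Then 28 days into February 2097.
Total: 12 + 31 + 30 + 31 + 30 + 31 + 31 + 28 + 31 + 30 + 31 + 30 + 31 + 31 + 30 + 31 + 30 + 31 + 31 + 29 + 31 + 30 + 31 + 30 + 31 + 31 + 30 + 31 + 30 + 31 + 31 + 28 = 955.

955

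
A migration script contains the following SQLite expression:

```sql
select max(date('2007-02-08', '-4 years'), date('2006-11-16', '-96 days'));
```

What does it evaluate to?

date('2007-02-08', '-4 years') → 2003-02-08.
date('2006-11-16', '-96 days') → 2006-08-12.
Later of the two is 2006-08-12.

2006-08-12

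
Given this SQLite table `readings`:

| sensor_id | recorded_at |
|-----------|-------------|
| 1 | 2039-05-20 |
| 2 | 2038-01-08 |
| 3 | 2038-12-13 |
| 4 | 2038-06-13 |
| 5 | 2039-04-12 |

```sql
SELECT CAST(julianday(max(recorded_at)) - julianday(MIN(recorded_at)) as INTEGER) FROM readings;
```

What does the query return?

MIN = 2038-01-08, MAX = 2039-05-20.
23 days remain in January 2038 after the 8th (31 − 8).
Full months from February 2038 through April 2039 contribute their day counts.
Then 20 days into May 2039.
Total: 23 + 28 + 31 + 30 + 31 + 30 + 31 + 31 + 30 + 31 + 30 + 31 + 31 + 28 + 31 + 30 + 20 = 497.

497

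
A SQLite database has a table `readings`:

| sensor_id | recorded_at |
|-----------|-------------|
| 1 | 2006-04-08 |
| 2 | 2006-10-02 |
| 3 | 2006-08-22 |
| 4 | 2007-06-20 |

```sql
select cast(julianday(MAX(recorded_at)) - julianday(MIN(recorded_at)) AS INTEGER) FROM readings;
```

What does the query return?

438

MIN = 2006-04-08, MAX = 2007-06-20.
22 days remain in April 2006 after the 8th (30 − 8).
Full months from May 2006 through May 2007 contribute their day counts.
Then 20 days into June 2007.
Total: 22 + 31 + 30 + 31 + 31 + 30 + 31 + 30 + 31 + 31 + 28 + 31 + 30 + 31 + 20 = 438.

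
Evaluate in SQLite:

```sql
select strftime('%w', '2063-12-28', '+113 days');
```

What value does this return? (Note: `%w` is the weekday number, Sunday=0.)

First apply '+113 days': 2063-12-28 → 2064-04-19.
2064-04-19 is a Saturday; with Sunday=0 that is 6.

6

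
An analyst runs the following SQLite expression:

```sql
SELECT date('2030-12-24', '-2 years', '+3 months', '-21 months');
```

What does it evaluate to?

Adding -2 years to 2030-12-24 gives 2028-12-24.
Adding +3 months to 2028-12-24 gives 2029-03-24.
Adding -21 months to 2029-03-24 gives 2027-06-24.

2027-06-24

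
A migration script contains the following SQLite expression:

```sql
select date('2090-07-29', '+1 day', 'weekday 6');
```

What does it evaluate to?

Advancing 1 more day within July lands on 2090-07-30.
`weekday 6` advances to the next Saturday; 2090-07-30 is a Sunday, so it moves forward to 2090-08-05.

2090-08-05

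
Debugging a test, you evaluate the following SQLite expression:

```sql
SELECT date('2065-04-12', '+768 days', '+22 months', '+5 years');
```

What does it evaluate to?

Applying '+768 days' to 2065-04-12: counting 768 days forward gives 2067-05-20.
Adding +22 months to 2067-05-20 gives 2069-03-20.
Adding +5 years to 2069-03-20 gives 2074-03-20.

2074-03-20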